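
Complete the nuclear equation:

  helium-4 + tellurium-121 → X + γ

Conserve mass number: 4 + 121 = A + 0, so A = 125.
Conserve atomic number: 2 + 52 = Z + 0, so Z = 54.
Z = 54 is xenon, so the species is xenon-125.

Xe-125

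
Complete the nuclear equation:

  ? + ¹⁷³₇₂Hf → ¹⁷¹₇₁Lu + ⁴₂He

deuteron

Conserve mass number: A + 173 = 171 + 4, so A = 2.
Conserve atomic number: Z + 72 = 71 + 2, so Z = 1.
A = 2 and Z = 1 is ²₁H — a deuteron.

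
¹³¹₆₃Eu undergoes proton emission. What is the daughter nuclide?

Proton emission: mass number changes by -1, atomic number by -1.
A: 131 − 1 = 130; Z: 63 − 1 = 62.
Z = 62 is samarium, so the daughter is ¹³⁰₆₂Sm.

Sm-130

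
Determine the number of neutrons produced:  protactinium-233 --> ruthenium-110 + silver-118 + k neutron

Conserve mass number: 233 = 110 + 118 + k, so k = 233 − 228 = 5.
Check atomic number: 91 = 44 + 47 + 0 = 91. ✓

5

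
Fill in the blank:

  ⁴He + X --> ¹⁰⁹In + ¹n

Ag-106

Conserve mass number: 4 + A = 109 + 1, so A = 106.
Conserve atomic number: 2 + Z = 49 + 0, so Z = 47.
Z = 47 is silver, so the species is ¹⁰⁶Ag.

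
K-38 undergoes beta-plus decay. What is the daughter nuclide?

Beta-plus decay: mass number changes by +0, atomic number by -1.
A: 38 = 38; Z: 19 − 1 = 18.
Z = 18 is argon, so the daughter is Ar-38.

Ar-38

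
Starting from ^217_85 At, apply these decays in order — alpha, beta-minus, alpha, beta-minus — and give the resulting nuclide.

Bi-209

Start: (A, Z) = (217, 85).
After α: (213, 83).
After β⁻: (213, 84).
After α: (209, 82).
After β⁻: (209, 83).
Z = 83 is bismuth.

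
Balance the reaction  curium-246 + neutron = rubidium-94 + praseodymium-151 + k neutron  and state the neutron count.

2

Conserve mass number: 247 = 94 + 151 + k, so k = 247 − 245 = 2.
Check atomic number: 96 = 37 + 59 + 0 = 96. ✓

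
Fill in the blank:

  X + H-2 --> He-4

deuteron

Conserve mass number: A + 2 = 4, so A = 2.
Conserve atomic number: Z + 1 = 2, so Z = 1.
A = 2 and Z = 1 is H-2 — a deuteron.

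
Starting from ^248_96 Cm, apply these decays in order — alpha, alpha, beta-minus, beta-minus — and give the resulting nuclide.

Pu-240

Start: (A, Z) = (248, 96).
After α: (244, 94).
After α: (240, 92).
After β⁻: (240, 93).
After β⁻: (240, 94).
Z = 94 is plutonium.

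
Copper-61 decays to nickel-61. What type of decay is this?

ΔA = 61 − 61 = 0; ΔZ = 28 − 29 = -1.
A is unchanged and Z drops by 1 — a proton has become a neutron (β⁺ emission or electron capture).

beta-plus decay or electron capture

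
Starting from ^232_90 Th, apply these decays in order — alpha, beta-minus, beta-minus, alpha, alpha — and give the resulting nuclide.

Start: (A, Z) = (232, 90).
After α: (228, 88).
After β⁻: (228, 89).
After β⁻: (228, 90).
After α: (224, 88).
After α: (220, 86).
Z = 86 is radon.

Rn-220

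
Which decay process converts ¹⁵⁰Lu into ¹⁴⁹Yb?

proton emission

ΔA = 149 − 150 = -1; ΔZ = 70 − 71 = -1.
A drops by 1 and Z drops by 1 — a proton was emitted.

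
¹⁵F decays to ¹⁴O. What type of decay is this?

ΔA = 14 − 15 = -1; ΔZ = 8 − 9 = -1.
A drops by 1 and Z drops by 1 — a proton was emitted.

proton emission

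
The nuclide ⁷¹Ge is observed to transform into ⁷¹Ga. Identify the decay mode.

beta-plus decay or electron capture

ΔA = 71 − 71 = 0; ΔZ = 31 − 32 = -1.
A is unchanged and Z drops by 1 — a proton has become a neutron (β⁺ emission or electron capture).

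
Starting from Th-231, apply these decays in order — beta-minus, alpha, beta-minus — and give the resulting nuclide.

Start: (A, Z) = (231, 90).
After β⁻: (231, 91).
After α: (227, 89).
After β⁻: (227, 90).
Z = 90 is thorium.

Th-227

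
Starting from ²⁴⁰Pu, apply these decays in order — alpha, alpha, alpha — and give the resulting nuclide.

Ra-228

Start: (A, Z) = (240, 94).
After α: (236, 92).
After α: (232, 90).
After α: (228, 88).
Z = 88 is radium.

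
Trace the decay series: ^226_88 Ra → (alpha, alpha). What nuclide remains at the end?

Start: (A, Z) = (226, 88).
After α: (222, 86).
After α: (218, 84).
Z = 84 is polonium.

Po-218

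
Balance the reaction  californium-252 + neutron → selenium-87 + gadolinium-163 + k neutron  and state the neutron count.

3

Conserve mass number: 253 = 87 + 163 + k, so k = 253 − 250 = 3.
Check atomic number: 98 = 34 + 64 + 0 = 98. ✓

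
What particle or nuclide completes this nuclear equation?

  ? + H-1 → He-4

triton

Conserve mass number: A + 1 = 4, so A = 3.
Conserve atomic number: Z + 1 = 2, so Z = 1.
A = 3 and Z = 1 is H-3 — a triton.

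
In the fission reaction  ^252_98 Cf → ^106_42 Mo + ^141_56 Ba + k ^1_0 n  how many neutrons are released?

5

Conserve mass number: 252 = 106 + 141 + k, so k = 252 − 247 = 5.
Check atomic number: 98 = 42 + 56 + 0 = 98. ✓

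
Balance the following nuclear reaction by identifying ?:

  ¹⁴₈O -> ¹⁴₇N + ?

positron

Conserve mass number: 14 = 14 + A, so A = 0.
Conserve atomic number: 8 = 7 + Z, so Z = 1.
A = 0 and Z = 1 is ⁰₁e — a positron.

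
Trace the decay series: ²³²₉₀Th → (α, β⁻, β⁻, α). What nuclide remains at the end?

Ra-224

Start: (A, Z) = (232, 90).
After α: (228, 88).
After β⁻: (228, 89).
After β⁻: (228, 90).
After α: (224, 88).
Z = 88 is radium.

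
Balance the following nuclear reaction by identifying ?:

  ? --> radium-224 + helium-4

Conserve mass number: A = 224 + 4, so A = 228.
Conserve atomic number: Z = 88 + 2, so Z = 90.
Z = 90 is thorium, so the species is thorium-228.

Th-228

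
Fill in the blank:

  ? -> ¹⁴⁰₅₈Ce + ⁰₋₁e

Conserve mass number: A = 140 + 0, so A = 140.
Conserve atomic number: Z = 58 − 1, so Z = 57.
Z = 57 is lanthanum, so the species is ¹⁴⁰₅₇La.

La-140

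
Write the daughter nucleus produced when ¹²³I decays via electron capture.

Te-123

Electron capture: mass number changes by +0, atomic number by -1.
A: 123 = 123; Z: 53 − 1 = 52.
Z = 52 is tellurium, so the daughter is ¹²³Te.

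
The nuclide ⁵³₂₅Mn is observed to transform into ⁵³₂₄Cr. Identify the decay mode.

ΔA = 53 − 53 = 0; ΔZ = 24 − 25 = -1.
A is unchanged and Z drops by 1 — a proton has become a neutron (β⁺ emission or electron capture).

beta-plus decay or electron capture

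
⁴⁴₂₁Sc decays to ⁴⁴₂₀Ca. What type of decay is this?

ΔA = 44 − 44 = 0; ΔZ = 20 − 21 = -1.
A is unchanged and Z drops by 1 — a proton has become a neutron (β⁺ emission or electron capture).

beta-plus decay or electron capture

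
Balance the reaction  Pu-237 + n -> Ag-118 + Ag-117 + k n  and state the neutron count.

Conserve mass number: 238 = 118 + 117 + k, so k = 238 − 235 = 3.
Check atomic number: 94 = 47 + 47 + 0 = 94. ✓

3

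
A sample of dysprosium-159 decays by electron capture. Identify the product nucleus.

Electron capture: mass number changes by +0, atomic number by -1.
A: 159 = 159; Z: 66 − 1 = 65.
Z = 65 is terbium, so the daughter is terbium-159.

Tb-159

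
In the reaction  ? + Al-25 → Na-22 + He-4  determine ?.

neutron

Conserve mass number: A + 25 = 22 + 4, so A = 1.
Conserve atomic number: Z + 13 = 11 + 2, so Z = 0.
A = 1 and Z = 0 is n — a neutron.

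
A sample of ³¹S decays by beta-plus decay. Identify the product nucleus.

P-31

Beta-plus decay: mass number changes by +0, atomic number by -1.
A: 31 = 31; Z: 16 − 1 = 15.
Z = 15 is phosphorus, so the daughter is ³¹P.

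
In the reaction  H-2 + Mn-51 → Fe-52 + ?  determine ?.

neutron

Conserve mass number: 2 + 51 = 52 + A, so A = 1.
Conserve atomic number: 1 + 25 = 26 + Z, so Z = 0.
A = 1 and Z = 0 is n — a neutron.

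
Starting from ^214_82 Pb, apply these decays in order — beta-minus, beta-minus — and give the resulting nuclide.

Start: (A, Z) = (214, 82).
After β⁻: (214, 83).
After β⁻: (214, 84).
Z = 84 is polonium.

Po-214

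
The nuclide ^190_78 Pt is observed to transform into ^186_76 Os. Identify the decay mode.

ΔA = 186 − 190 = -4; ΔZ = 76 − 78 = -2.
A drops by 4 and Z drops by 2 — the signature of alpha emission.

alpha decay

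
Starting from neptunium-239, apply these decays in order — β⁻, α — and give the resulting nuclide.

Start: (A, Z) = (239, 93).
After β⁻: (239, 94).
After α: (235, 92).
Z = 92 is uranium.

U-235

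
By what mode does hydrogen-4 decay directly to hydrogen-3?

neutron emission

ΔA = 3 − 4 = -1; ΔZ = 1 − 1 = +0.
A drops by 1 with Z unchanged — a neutron was emitted.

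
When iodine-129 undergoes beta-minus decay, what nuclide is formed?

Beta-minus decay: mass number changes by +0, atomic number by +1.
A: 129 = 129; Z: 53 + 1 = 54.
Z = 54 is xenon, so the daughter is xenon-129.

Xe-129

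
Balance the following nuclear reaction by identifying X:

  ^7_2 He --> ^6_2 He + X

Conserve mass number: 7 = 6 + A, so A = 1.
Conserve atomic number: 2 = 2 + Z, so Z = 0.
A = 1 and Z = 0 is ^1_0 n — a neutron.

neutron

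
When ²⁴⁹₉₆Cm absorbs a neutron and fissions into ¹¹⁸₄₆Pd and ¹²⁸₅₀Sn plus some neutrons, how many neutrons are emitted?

Conserve mass number: 250 = 118 + 128 + k, so k = 250 − 246 = 4.
Check atomic number: 96 = 46 + 50 + 0 = 96. ✓

4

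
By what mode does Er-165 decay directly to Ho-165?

beta-plus decay or electron capture

ΔA = 165 − 165 = 0; ΔZ = 67 − 68 = -1.
A is unchanged and Z drops by 1 — a proton has become a neutron (β⁺ emission or electron capture).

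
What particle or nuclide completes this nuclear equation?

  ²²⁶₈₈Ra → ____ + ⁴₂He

Rn-222

Conserve mass number: 226 = A + 4, so A = 222.
Conserve atomic number: 88 = Z + 2, so Z = 86.
Z = 86 is radon, so the species is ²²²₈₆Rn.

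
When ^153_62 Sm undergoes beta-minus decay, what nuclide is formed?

Beta-minus decay: mass number changes by +0, atomic number by +1.
A: 153 = 153; Z: 62 + 1 = 63.
Z = 63 is europium, so the daughter is ^153_63 Eu.

Eu-153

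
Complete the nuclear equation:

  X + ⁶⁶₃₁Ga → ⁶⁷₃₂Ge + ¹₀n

deuteron

Conserve mass number: A + 66 = 67 + 1, so A = 2.
Conserve atomic number: Z + 31 = 32 + 0, so Z = 1.
A = 2 and Z = 1 is ²₁H — a deuteron.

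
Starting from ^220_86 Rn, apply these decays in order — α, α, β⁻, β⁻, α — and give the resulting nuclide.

Start: (A, Z) = (220, 86).
After α: (216, 84).
After α: (212, 82).
After β⁻: (212, 83).
After β⁻: (212, 84).
After α: (208, 82).
Z = 82 is lead.

Pb-208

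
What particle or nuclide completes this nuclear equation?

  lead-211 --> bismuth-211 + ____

Conserve mass number: 211 = 211 + A, so A = 0.
Conserve atomic number: 82 = 83 + Z, so Z = -1.
A = 0 and Z = -1 is e⁻ — a beta-minus particle.

beta-minus particle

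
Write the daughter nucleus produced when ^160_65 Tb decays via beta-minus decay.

Dy-160

Beta-minus decay: mass number changes by +0, atomic number by +1.
A: 160 = 160; Z: 65 + 1 = 66.
Z = 66 is dysprosium, so the daughter is ^160_66 Dy.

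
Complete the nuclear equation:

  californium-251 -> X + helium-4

Conserve mass number: 251 = A + 4, so A = 247.
Conserve atomic number: 98 = Z + 2, so Z = 96.
Z = 96 is curium, so the species is curium-247.

Cm-247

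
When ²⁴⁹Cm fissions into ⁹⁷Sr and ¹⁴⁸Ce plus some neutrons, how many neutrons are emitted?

4

Conserve mass number: 249 = 97 + 148 + k, so k = 249 − 245 = 4.
Check atomic number: 96 = 38 + 58 + 0 = 96. ✓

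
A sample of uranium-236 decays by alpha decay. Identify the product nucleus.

Alpha decay: mass number changes by -4, atomic number by -2.
A: 236 − 4 = 232; Z: 92 − 2 = 90.
Z = 90 is thorium, so the daughter is thorium-232.

Th-232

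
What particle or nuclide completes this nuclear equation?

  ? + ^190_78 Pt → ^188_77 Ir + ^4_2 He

deuteron

Conserve mass number: A + 190 = 188 + 4, so A = 2.
Conserve atomic number: Z + 78 = 77 + 2, so Z = 1.
A = 2 and Z = 1 is ^2_1 H — a deuteron.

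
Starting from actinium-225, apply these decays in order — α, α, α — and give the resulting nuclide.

Start: (A, Z) = (225, 89).
After α: (221, 87).
After α: (217, 85).
After α: (213, 83).
Z = 83 is bismuth.

Bi-213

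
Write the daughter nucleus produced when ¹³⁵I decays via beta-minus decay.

Beta-minus decay: mass number changes by +0, atomic number by +1.
A: 135 = 135; Z: 53 + 1 = 54.
Z = 54 is xenon, so the daughter is ¹³⁵Xe.

Xe-135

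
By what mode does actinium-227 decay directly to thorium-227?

ΔA = 227 − 227 = 0; ΔZ = 90 − 89 = +1.
A is unchanged and Z rises by 1 — a neutron has become a proton (β⁻ decay).

beta-minus decay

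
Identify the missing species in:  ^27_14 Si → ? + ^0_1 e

Conserve mass number: 27 = A + 0, so A = 27.
Conserve atomic number: 14 = Z + 1, so Z = 13.
Z = 13 is aluminium, so the species is ^27_13 Al.

Al-27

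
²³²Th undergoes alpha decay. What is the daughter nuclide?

Alpha decay: mass number changes by -4, atomic number by -2.
A: 232 − 4 = 228; Z: 90 − 2 = 88.
Z = 88 is radium, so the daughter is ²²⁸Ra.

Ra-228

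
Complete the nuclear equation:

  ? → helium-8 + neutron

Conserve mass number: A = 8 + 1, so A = 9.
Conserve atomic number: Z = 2 + 0, so Z = 2.
Z = 2 is helium, so the species is helium-9.

He-9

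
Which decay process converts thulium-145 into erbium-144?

ΔA = 144 − 145 = -1; ΔZ = 68 − 69 = -1.
A drops by 1 and Z drops by 1 — a proton was emitted.

proton emission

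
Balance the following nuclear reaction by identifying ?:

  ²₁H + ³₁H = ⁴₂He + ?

Conserve mass number: 2 + 3 = 4 + A, so A = 1.
Conserve atomic number: 1 + 1 = 2 + Z, so Z = 0.
A = 1 and Z = 0 is ¹₀n — a neutron.

neutron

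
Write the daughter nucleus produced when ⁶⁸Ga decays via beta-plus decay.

Zn-68

Beta-plus decay: mass number changes by +0, atomic number by -1.
A: 68 = 68; Z: 31 − 1 = 30.
Z = 30 is zinc, so the daughter is ⁶⁸Zn.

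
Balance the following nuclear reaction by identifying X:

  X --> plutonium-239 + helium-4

Conserve mass number: A = 239 + 4, so A = 243.
Conserve atomic number: Z = 94 + 2, so Z = 96.
Z = 96 is curium, so the species is curium-243.

Cm-243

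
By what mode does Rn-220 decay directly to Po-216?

ΔA = 216 − 220 = -4; ΔZ = 84 − 86 = -2.
A drops by 4 and Z drops by 2 — the signature of alpha emission.

alpha decay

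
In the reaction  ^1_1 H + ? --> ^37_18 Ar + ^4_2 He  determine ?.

Conserve mass number: 1 + A = 37 + 4, so A = 40.
Conserve atomic number: 1 + Z = 18 + 2, so Z = 19.
Z = 19 is potassium, so the species is ^40_19 K.

K-40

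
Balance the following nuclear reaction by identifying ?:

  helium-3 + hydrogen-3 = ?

Conserve mass number: 3 + 3 = A, so A = 6.
Conserve atomic number: 2 + 1 = Z, so Z = 3.
Z = 3 is lithium, so the species is lithium-6.

Li-6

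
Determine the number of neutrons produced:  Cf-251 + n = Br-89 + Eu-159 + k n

Conserve mass number: 252 = 89 + 159 + k, so k = 252 − 248 = 4.
Check atomic number: 98 = 35 + 63 + 0 = 98. ✓

4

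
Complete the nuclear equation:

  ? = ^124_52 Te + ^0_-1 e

Sb-124

Conserve mass number: A = 124 + 0, so A = 124.
Conserve atomic number: Z = 52 − 1, so Z = 51.
Z = 51 is antimony, so the species is ^124_51 Sb.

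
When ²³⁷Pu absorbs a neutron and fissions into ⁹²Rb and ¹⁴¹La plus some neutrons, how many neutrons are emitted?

Conserve mass number: 238 = 92 + 141 + k, so k = 238 − 233 = 5.
Check atomic number: 94 = 37 + 57 + 0 = 94. ✓

5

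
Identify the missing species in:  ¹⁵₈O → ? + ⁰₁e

N-15

Conserve mass number: 15 = A + 0, so A = 15.
Conserve atomic number: 8 = Z + 1, so Z = 7.
Z = 7 is nitrogen, so the species is ¹⁵₇N.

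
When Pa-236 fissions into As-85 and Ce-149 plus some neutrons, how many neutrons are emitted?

2

Conserve mass number: 236 = 85 + 149 + k, so k = 236 − 234 = 2.
Check atomic number: 91 = 33 + 58 + 0 = 91. ✓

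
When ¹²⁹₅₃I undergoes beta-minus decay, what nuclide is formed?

Xe-129

Beta-minus decay: mass number changes by +0, atomic number by +1.
A: 129 = 129; Z: 53 + 1 = 54.
Z = 54 is xenon, so the daughter is ¹²⁹₅₄Xe.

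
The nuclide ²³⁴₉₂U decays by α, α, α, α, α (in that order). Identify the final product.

Start: (A, Z) = (234, 92).
After α: (230, 90).
After α: (226, 88).
After α: (222, 86).
After α: (218, 84).
After α: (214, 82).
Z = 82 is lead.

Pb-214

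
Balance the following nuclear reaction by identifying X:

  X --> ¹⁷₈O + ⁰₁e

F-17

Conserve mass number: A = 17 + 0, so A = 17.
Conserve atomic number: Z = 8 + 1, so Z = 9.
Z = 9 is fluorine, so the species is ¹⁷₉F.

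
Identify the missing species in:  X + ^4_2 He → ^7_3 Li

triton

Conserve mass number: A + 4 = 7, so A = 3.
Conserve atomic number: Z + 2 = 3, so Z = 1.
A = 3 and Z = 1 is ^3_1 H — a triton.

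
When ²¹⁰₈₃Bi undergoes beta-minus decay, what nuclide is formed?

Po-210

Beta-minus decay: mass number changes by +0, atomic number by +1.
A: 210 = 210; Z: 83 + 1 = 84.
Z = 84 is polonium, so the daughter is ²¹⁰₈₄Po.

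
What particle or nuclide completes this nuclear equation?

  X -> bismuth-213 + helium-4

Conserve mass number: A = 213 + 4, so A = 217.
Conserve atomic number: Z = 83 + 2, so Z = 85.
Z = 85 is astatine, so the species is astatine-217.

At-217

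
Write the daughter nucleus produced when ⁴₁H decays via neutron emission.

H-3

Neutron emission: mass number changes by -1, atomic number by +0.
A: 4 − 1 = 3; Z: 1 = 1.
Z = 1 is hydrogen, so the daughter is ³₁H.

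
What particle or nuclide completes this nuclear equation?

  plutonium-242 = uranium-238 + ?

alpha particle

Conserve mass number: 242 = 238 + A, so A = 4.
Conserve atomic number: 94 = 92 + Z, so Z = 2.
A = 4 and Z = 2 is helium-4 — an alpha particle.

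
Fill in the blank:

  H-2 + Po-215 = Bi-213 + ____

alpha particle

Conserve mass number: 2 + 215 = 213 + A, so A = 4.
Conserve atomic number: 1 + 84 = 83 + Z, so Z = 2.
A = 4 and Z = 2 is He-4 — an alpha particle.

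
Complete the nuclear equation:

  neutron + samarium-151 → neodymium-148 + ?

alpha particle

Conserve mass number: 1 + 151 = 148 + A, so A = 4.
Conserve atomic number: 0 + 62 = 60 + Z, so Z = 2.
A = 4 and Z = 2 is helium-4 — an alpha particle.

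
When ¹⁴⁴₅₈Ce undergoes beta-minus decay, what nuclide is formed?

Beta-minus decay: mass number changes by +0, atomic number by +1.
A: 144 = 144; Z: 58 + 1 = 59.
Z = 59 is praseodymium, so the daughter is ¹⁴⁴₅₉Pr.

Pr-144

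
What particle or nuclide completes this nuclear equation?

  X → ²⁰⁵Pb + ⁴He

Po-209

Conserve mass number: A = 205 + 4, so A = 209.
Conserve atomic number: Z = 82 + 2, so Z = 84.
Z = 84 is polonium, so the species is ²⁰⁹Po.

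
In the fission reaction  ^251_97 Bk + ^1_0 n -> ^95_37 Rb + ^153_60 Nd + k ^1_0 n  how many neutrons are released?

4

Conserve mass number: 252 = 95 + 153 + k, so k = 252 − 248 = 4.
Check atomic number: 97 = 37 + 60 + 0 = 97. ✓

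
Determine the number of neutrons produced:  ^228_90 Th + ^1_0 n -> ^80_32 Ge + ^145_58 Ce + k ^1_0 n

Conserve mass number: 229 = 80 + 145 + k, so k = 229 − 225 = 4.
Check atomic number: 90 = 32 + 58 + 0 = 90. ✓

4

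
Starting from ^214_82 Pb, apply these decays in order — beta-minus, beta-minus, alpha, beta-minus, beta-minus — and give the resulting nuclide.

Start: (A, Z) = (214, 82).
After β⁻: (214, 83).
After β⁻: (214, 84).
After α: (210, 82).
After β⁻: (210, 83).
After β⁻: (210, 84).
Z = 84 is polonium.

Po-210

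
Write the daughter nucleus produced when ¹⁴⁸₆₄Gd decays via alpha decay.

Alpha decay: mass number changes by -4, atomic number by -2.
A: 148 − 4 = 144; Z: 64 − 2 = 62.
Z = 62 is samarium, so the daughter is ¹⁴⁴₆₂Sm.

Sm-144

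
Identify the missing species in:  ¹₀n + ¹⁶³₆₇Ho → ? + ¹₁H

Dy-163

Conserve mass number: 1 + 163 = A + 1, so A = 163.
Conserve atomic number: 0 + 67 = Z + 1, so Z = 66.
Z = 66 is dysprosium, so the species is ¹⁶³₆₆Dy.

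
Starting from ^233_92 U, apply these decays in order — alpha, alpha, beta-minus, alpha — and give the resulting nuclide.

Fr-221

Start: (A, Z) = (233, 92).
After α: (229, 90).
After α: (225, 88).
After β⁻: (225, 89).
After α: (221, 87).
Z = 87 is francium.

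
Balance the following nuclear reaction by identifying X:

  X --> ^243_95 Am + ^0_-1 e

Conserve mass number: A = 243 + 0, so A = 243.
Conserve atomic number: Z = 95 − 1, so Z = 94.
Z = 94 is plutonium, so the species is ^243_94 Pu.

Pu-243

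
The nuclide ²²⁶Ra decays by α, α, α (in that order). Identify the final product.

Pb-214

Start: (A, Z) = (226, 88).
After α: (222, 86).
After α: (218, 84).
After α: (214, 82).
Z = 82 is lead.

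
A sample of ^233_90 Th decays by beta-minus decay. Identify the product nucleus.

Pa-233

Beta-minus decay: mass number changes by +0, atomic number by +1.
A: 233 = 233; Z: 90 + 1 = 91.
Z = 91 is protactinium, so the daughter is ^233_91 Pa.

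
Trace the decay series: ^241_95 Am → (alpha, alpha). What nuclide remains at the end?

Start: (A, Z) = (241, 95).
After α: (237, 93).
After α: (233, 91).
Z = 91 is protactinium.

Pa-233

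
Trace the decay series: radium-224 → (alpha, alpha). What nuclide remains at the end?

Start: (A, Z) = (224, 88).
After α: (220, 86).
After α: (216, 84).
Z = 84 is polonium.

Po-216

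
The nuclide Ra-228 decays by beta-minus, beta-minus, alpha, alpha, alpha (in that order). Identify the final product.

Start: (A, Z) = (228, 88).
After β⁻: (228, 89).
After β⁻: (228, 90).
After α: (224, 88).
After α: (220, 86).
After α: (216, 84).
Z = 84 is polonium.

Po-216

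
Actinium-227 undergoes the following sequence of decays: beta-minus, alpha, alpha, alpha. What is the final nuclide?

Po-215

Start: (A, Z) = (227, 89).
After β⁻: (227, 90).
After α: (223, 88).
After α: (219, 86).
After α: (215, 84).
Z = 84 is polonium.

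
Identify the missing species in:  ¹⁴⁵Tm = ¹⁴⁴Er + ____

proton

Conserve mass number: 145 = 144 + A, so A = 1.
Conserve atomic number: 69 = 68 + Z, so Z = 1.
A = 1 and Z = 1 is ¹H — a proton.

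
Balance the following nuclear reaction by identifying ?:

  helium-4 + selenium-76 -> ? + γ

Kr-80

Conserve mass number: 4 + 76 = A + 0, so A = 80.
Conserve atomic number: 2 + 34 = Z + 0, so Z = 36.
Z = 36 is krypton, so the species is krypton-80.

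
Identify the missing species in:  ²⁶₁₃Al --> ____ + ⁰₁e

Conserve mass number: 26 = A + 0, so A = 26.
Conserve atomic number: 13 = Z + 1, so Z = 12.
Z = 12 is magnesium, so the species is ²⁶₁₂Mg.

Mg-26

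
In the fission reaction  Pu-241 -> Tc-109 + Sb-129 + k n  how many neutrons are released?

Conserve mass number: 241 = 109 + 129 + k, so k = 241 − 238 = 3.
Check atomic number: 94 = 43 + 51 + 0 = 94. ✓

3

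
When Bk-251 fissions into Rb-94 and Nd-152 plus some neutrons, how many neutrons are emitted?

5

Conserve mass number: 251 = 94 + 152 + k, so k = 251 − 246 = 5.
Check atomic number: 97 = 37 + 60 + 0 = 97. ✓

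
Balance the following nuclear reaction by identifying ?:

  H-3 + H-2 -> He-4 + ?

Conserve mass number: 3 + 2 = 4 + A, so A = 1.
Conserve atomic number: 1 + 1 = 2 + Z, so Z = 0.
A = 1 and Z = 0 is n — a neutron.

neutron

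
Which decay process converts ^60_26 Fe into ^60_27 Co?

beta-minus decay

ΔA = 60 − 60 = 0; ΔZ = 27 − 26 = +1.
A is unchanged and Z rises by 1 — a neutron has become a proton (β⁻ decay).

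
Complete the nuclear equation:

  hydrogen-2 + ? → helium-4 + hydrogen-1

He-3

Conserve mass number: 2 + A = 4 + 1, so A = 3.
Conserve atomic number: 1 + Z = 2 + 1, so Z = 2.
Z = 2 is helium, so the species is helium-3.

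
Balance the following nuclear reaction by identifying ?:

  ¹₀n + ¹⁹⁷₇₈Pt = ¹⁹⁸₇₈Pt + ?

gamma ray

Conserve mass number: 1 + 197 = 198 + A, so A = 0.
Conserve atomic number: 0 + 78 = 78 + Z, so Z = 0.
A = 0 and Z = 0 is ⁰₀γ — a gamma ray.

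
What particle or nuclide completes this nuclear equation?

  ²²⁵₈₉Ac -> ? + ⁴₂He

Fr-221

Conserve mass number: 225 = A + 4, so A = 221.
Conserve atomic number: 89 = Z + 2, so Z = 87.
Z = 87 is francium, so the species is ²²¹₈₇Fr.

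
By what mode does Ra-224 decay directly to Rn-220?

alpha decay

ΔA = 220 − 224 = -4; ΔZ = 86 − 88 = -2.
A drops by 4 and Z drops by 2 — the signature of alpha emission.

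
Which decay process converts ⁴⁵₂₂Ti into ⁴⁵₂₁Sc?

beta-plus decay or electron capture

ΔA = 45 − 45 = 0; ΔZ = 21 − 22 = -1.
A is unchanged and Z drops by 1 — a proton has become a neutron (β⁺ emission or electron capture).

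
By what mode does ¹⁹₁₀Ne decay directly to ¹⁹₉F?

ΔA = 19 − 19 = 0; ΔZ = 9 − 10 = -1.
A is unchanged and Z drops by 1 — a proton has become a neutron (β⁺ emission or electron capture).

beta-plus decay or electron capture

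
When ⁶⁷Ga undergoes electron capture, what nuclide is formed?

Electron capture: mass number changes by +0, atomic number by -1.
A: 67 = 67; Z: 31 − 1 = 30.
Z = 30 is zinc, so the daughter is ⁶⁷Zn.

Zn-67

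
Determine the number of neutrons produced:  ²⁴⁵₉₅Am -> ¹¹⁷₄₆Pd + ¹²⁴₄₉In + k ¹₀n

4

Conserve mass number: 245 = 117 + 124 + k, so k = 245 − 241 = 4.
Check atomic number: 95 = 46 + 49 + 0 = 95. ✓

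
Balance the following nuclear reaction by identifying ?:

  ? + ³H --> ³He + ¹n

Conserve mass number: A + 3 = 3 + 1, so A = 1.
Conserve atomic number: Z + 1 = 2 + 0, so Z = 1.
A = 1 and Z = 1 is ¹H — a proton.

proton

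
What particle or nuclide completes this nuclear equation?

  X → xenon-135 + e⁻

I-135

Conserve mass number: A = 135 + 0, so A = 135.
Conserve atomic number: Z = 54 − 1, so Z = 53.
Z = 53 is iodine, so the species is iodine-135.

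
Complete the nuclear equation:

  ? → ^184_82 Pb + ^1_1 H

Conserve mass number: A = 184 + 1, so A = 185.
Conserve atomic number: Z = 82 + 1, so Z = 83.
Z = 83 is bismuth, so the species is ^185_83 Bi.

Bi-185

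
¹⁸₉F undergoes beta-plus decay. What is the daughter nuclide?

O-18

Beta-plus decay: mass number changes by +0, atomic number by -1.
A: 18 = 18; Z: 9 − 1 = 8.
Z = 8 is oxygen, so the daughter is ¹⁸₈O.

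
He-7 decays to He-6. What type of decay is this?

ΔA = 6 − 7 = -1; ΔZ = 2 − 2 = +0.
A drops by 1 with Z unchanged — a neutron was emitted.

neutron emission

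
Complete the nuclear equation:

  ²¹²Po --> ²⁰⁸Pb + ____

alpha particle

Conserve mass number: 212 = 208 + A, so A = 4.
Conserve atomic number: 84 = 82 + Z, so Z = 2.
A = 4 and Z = 2 is ⁴He — an alpha particle.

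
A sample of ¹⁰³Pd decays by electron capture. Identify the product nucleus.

Electron capture: mass number changes by +0, atomic number by -1.
A: 103 = 103; Z: 46 − 1 = 45.
Z = 45 is rhodium, so the daughter is ¹⁰³Rh.

Rh-103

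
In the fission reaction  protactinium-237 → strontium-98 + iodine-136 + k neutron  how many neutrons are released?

Conserve mass number: 237 = 98 + 136 + k, so k = 237 − 234 = 3.
Check atomic number: 91 = 38 + 53 + 0 = 91. ✓

3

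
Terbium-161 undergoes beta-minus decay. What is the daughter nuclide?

Beta-minus decay: mass number changes by +0, atomic number by +1.
A: 161 = 161; Z: 65 + 1 = 66.
Z = 66 is dysprosium, so the daughter is dysprosium-161.

Dy-161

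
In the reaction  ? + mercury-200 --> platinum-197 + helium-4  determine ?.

Conserve mass number: A + 200 = 197 + 4, so A = 1.
Conserve atomic number: Z + 80 = 78 + 2, so Z = 0.
A = 1 and Z = 0 is neutron — a neutron.

neutron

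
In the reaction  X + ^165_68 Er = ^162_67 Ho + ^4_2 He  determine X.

Conserve mass number: A + 165 = 162 + 4, so A = 1.
Conserve atomic number: Z + 68 = 67 + 2, so Z = 1.
A = 1 and Z = 1 is ^1_1 H — a proton.

proton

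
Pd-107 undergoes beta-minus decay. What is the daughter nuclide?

Ag-107

Beta-minus decay: mass number changes by +0, atomic number by +1.
A: 107 = 107; Z: 46 + 1 = 47.
Z = 47 is silver, so the daughter is Ag-107.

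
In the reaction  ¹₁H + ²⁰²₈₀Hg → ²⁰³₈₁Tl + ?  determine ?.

Conserve mass number: 1 + 202 = 203 + A, so A = 0.
Conserve atomic number: 1 + 80 = 81 + Z, so Z = 0.
A = 0 and Z = 0 is ⁰₀γ — a gamma ray.

gamma ray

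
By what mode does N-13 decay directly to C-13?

ΔA = 13 − 13 = 0; ΔZ = 6 − 7 = -1.
A is unchanged and Z drops by 1 — a proton has become a neutron (β⁺ emission or electron capture).

beta-plus decay or electron capture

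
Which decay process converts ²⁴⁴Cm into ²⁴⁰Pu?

alpha decay

ΔA = 240 − 244 = -4; ΔZ = 94 − 96 = -2.
A drops by 4 and Z drops by 2 — the signature of alpha emission.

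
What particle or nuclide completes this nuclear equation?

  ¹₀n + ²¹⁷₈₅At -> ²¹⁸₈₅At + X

gamma ray

Conserve mass number: 1 + 217 = 218 + A, so A = 0.
Conserve atomic number: 0 + 85 = 85 + Z, so Z = 0.
A = 0 and Z = 0 is ⁰₀γ — a gamma ray.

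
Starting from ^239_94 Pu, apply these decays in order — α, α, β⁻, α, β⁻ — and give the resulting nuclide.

Start: (A, Z) = (239, 94).
After α: (235, 92).
After α: (231, 90).
After β⁻: (231, 91).
After α: (227, 89).
After β⁻: (227, 90).
Z = 90 is thorium.

Th-227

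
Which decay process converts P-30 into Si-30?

ΔA = 30 − 30 = 0; ΔZ = 14 − 15 = -1.
A is unchanged and Z drops by 1 — a proton has become a neutron (β⁺ emission or electron capture).

beta-plus decay or electron capture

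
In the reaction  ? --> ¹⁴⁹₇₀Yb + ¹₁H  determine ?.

Conserve mass number: A = 149 + 1, so A = 150.
Conserve atomic number: Z = 70 + 1, so Z = 71.
Z = 71 is lutetium, so the species is ¹⁵⁰₇₁Lu.

Lu-150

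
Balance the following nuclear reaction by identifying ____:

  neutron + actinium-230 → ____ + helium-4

Conserve mass number: 1 + 230 = A + 4, so A = 227.
Conserve atomic number: 0 + 89 = Z + 2, so Z = 87.
Z = 87 is francium, so the species is francium-227.

Fr-227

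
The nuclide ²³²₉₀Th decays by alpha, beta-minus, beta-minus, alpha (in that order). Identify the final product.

Start: (A, Z) = (232, 90).
After α: (228, 88).
After β⁻: (228, 89).
After β⁻: (228, 90).
After α: (224, 88).
Z = 88 is radium.

Ra-224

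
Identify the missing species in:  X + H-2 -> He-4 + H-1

He-3

Conserve mass number: A + 2 = 4 + 1, so A = 3.
Conserve atomic number: Z + 1 = 2 + 1, so Z = 2.
Z = 2 is helium, so the species is He-3.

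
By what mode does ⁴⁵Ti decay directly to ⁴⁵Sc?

beta-plus decay or electron capture

ΔA = 45 − 45 = 0; ΔZ = 21 − 22 = -1.
A is unchanged and Z drops by 1 — a proton has become a neutron (β⁺ emission or electron capture).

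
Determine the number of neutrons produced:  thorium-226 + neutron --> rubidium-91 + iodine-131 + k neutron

5

Conserve mass number: 227 = 91 + 131 + k, so k = 227 − 222 = 5.
Check atomic number: 90 = 37 + 53 + 0 = 90. ✓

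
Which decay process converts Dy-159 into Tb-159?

beta-plus decay or electron capture

ΔA = 159 − 159 = 0; ΔZ = 65 − 66 = -1.
A is unchanged and Z drops by 1 — a proton has become a neutron (β⁺ emission or electron capture).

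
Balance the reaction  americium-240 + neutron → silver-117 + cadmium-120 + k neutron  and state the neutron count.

Conserve mass number: 241 = 117 + 120 + k, so k = 241 − 237 = 4.
Check atomic number: 95 = 47 + 48 + 0 = 95. ✓

4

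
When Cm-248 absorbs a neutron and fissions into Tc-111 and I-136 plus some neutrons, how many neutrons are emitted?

2

Conserve mass number: 249 = 111 + 136 + k, so k = 249 − 247 = 2.
Check atomic number: 96 = 43 + 53 + 0 = 96. ✓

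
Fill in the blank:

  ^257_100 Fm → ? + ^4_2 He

Cf-253

Conserve mass number: 257 = A + 4, so A = 253.
Conserve atomic number: 100 = Z + 2, so Z = 98.
Z = 98 is californium, so the species is ^253_98 Cf.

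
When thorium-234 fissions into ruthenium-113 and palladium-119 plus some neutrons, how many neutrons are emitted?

2

Conserve mass number: 234 = 113 + 119 + k, so k = 234 − 232 = 2.
Check atomic number: 90 = 44 + 46 + 0 = 90. ✓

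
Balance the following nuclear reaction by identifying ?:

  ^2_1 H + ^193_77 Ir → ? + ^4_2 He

Os-191

Conserve mass number: 2 + 193 = A + 4, so A = 191.
Conserve atomic number: 1 + 77 = Z + 2, so Z = 76.
Z = 76 is osmium, so the species is ^191_76 Os.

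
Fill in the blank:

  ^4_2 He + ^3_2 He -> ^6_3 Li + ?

Conserve mass number: 4 + 3 = 6 + A, so A = 1.
Conserve atomic number: 2 + 2 = 3 + Z, so Z = 1.
A = 1 and Z = 1 is ^1_1 H — a proton.

proton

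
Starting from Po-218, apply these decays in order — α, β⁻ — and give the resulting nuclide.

Bi-214

Start: (A, Z) = (218, 84).
After α: (214, 82).
After β⁻: (214, 83).
Z = 83 is bismuth.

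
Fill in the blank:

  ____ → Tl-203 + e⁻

Conserve mass number: A = 203 + 0, so A = 203.
Conserve atomic number: Z = 81 − 1, so Z = 80.
Z = 80 is mercury, so the species is Hg-203.

Hg-203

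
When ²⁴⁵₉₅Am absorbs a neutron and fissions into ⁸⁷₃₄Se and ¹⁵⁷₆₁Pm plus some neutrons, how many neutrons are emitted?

2

Conserve mass number: 246 = 87 + 157 + k, so k = 246 − 244 = 2.
Check atomic number: 95 = 34 + 61 + 0 = 95. ✓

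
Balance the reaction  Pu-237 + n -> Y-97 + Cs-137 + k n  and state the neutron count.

4

Conserve mass number: 238 = 97 + 137 + k, so k = 238 − 234 = 4.
Check atomic number: 94 = 39 + 55 + 0 = 94. ✓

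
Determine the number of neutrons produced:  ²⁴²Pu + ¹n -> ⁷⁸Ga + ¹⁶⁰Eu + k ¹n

5

Conserve mass number: 243 = 78 + 160 + k, so k = 243 − 238 = 5.
Check atomic number: 94 = 31 + 63 + 0 = 94. ✓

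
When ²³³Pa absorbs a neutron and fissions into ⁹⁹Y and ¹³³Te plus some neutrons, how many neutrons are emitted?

Conserve mass number: 234 = 99 + 133 + k, so k = 234 − 232 = 2.
Check atomic number: 91 = 39 + 52 + 0 = 91. ✓

2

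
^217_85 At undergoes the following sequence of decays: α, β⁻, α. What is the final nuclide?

Start: (A, Z) = (217, 85).
After α: (213, 83).
After β⁻: (213, 84).
After α: (209, 82).
Z = 82 is lead.

Pb-209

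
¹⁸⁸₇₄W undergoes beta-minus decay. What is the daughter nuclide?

Re-188

Beta-minus decay: mass number changes by +0, atomic number by +1.
A: 188 = 188; Z: 74 + 1 = 75.
Z = 75 is rhenium, so the daughter is ¹⁸⁸₇₅Re.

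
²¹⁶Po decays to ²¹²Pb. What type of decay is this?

alpha decay

ΔA = 212 − 216 = -4; ΔZ = 82 − 84 = -2.
A drops by 4 and Z drops by 2 — the signature of alpha emission.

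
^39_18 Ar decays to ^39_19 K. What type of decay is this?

beta-minus decay

ΔA = 39 − 39 = 0; ΔZ = 19 − 18 = +1.
A is unchanged and Z rises by 1 — a neutron has become a proton (β⁻ decay).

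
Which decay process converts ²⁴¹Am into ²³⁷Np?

alpha decay

ΔA = 237 − 241 = -4; ΔZ = 93 − 95 = -2.
A drops by 4 and Z drops by 2 — the signature of alpha emission.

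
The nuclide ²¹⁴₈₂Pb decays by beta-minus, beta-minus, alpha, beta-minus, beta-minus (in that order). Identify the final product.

Po-210

Start: (A, Z) = (214, 82).
After β⁻: (214, 83).
After β⁻: (214, 84).
After α: (210, 82).
After β⁻: (210, 83).
After β⁻: (210, 84).
Z = 84 is polonium.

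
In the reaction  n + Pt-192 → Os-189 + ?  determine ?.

alpha particle

Conserve mass number: 1 + 192 = 189 + A, so A = 4.
Conserve atomic number: 0 + 78 = 76 + Z, so Z = 2.
A = 4 and Z = 2 is He-4 — an alpha particle.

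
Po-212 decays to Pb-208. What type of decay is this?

ΔA = 208 − 212 = -4; ΔZ = 82 − 84 = -2.
A drops by 4 and Z drops by 2 — the signature of alpha emission.

alpha decay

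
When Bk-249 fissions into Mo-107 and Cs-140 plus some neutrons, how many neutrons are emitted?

2

Conserve mass number: 249 = 107 + 140 + k, so k = 249 − 247 = 2.
Check atomic number: 97 = 42 + 55 + 0 = 97. ✓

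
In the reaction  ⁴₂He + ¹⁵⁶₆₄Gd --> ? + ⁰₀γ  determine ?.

Dy-160

Conserve mass number: 4 + 156 = A + 0, so A = 160.
Conserve atomic number: 2 + 64 = Z + 0, so Z = 66.
Z = 66 is dysprosium, so the species is ¹⁶⁰₆₆Dy.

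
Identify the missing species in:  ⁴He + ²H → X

Conserve mass number: 4 + 2 = A, so A = 6.
Conserve atomic number: 2 + 1 = Z, so Z = 3.
Z = 3 is lithium, so the species is ⁶Li.

Li-6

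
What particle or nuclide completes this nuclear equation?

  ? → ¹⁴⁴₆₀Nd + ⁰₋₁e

Pr-144

Conserve mass number: A = 144 + 0, so A = 144.
Conserve atomic number: Z = 60 − 1, so Z = 59.
Z = 59 is praseodymium, so the species is ¹⁴⁴₅₉Pr.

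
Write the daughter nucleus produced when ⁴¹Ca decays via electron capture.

K-41

Electron capture: mass number changes by +0, atomic number by -1.
A: 41 = 41; Z: 20 − 1 = 19.
Z = 19 is potassium, so the daughter is ⁴¹K.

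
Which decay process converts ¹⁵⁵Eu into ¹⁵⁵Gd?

ΔA = 155 − 155 = 0; ΔZ = 64 − 63 = +1.
A is unchanged and Z rises by 1 — a neutron has become a proton (β⁻ decay).

beta-minus decay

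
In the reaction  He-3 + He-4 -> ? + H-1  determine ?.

Conserve mass number: 3 + 4 = A + 1, so A = 6.
Conserve atomic number: 2 + 2 = Z + 1, so Z = 3.
Z = 3 is lithium, so the species is Li-6.

Li-6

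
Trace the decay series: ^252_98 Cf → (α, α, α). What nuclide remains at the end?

Start: (A, Z) = (252, 98).
After α: (248, 96).
After α: (244, 94).
After α: (240, 92).
Z = 92 is uranium.

U-240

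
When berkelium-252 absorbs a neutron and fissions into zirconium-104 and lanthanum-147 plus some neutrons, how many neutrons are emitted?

2

Conserve mass number: 253 = 104 + 147 + k, so k = 253 − 251 = 2.
Check atomic number: 97 = 40 + 57 + 0 = 97. ✓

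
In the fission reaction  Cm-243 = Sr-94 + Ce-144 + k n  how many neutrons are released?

Conserve mass number: 243 = 94 + 144 + k, so k = 243 − 238 = 5.
Check atomic number: 96 = 38 + 58 + 0 = 96. ✓

5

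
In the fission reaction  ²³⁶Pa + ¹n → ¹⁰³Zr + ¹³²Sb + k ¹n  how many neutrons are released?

2

Conserve mass number: 237 = 103 + 132 + k, so k = 237 − 235 = 2.
Check atomic number: 91 = 40 + 51 + 0 = 91. ✓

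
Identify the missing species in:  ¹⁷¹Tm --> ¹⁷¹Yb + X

Conserve mass number: 171 = 171 + A, so A = 0.
Conserve atomic number: 69 = 70 + Z, so Z = -1.
A = 0 and Z = -1 is e⁻ — a beta-minus particle.

beta-minus particle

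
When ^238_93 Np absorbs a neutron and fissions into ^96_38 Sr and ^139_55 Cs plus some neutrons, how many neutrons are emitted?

4

Conserve mass number: 239 = 96 + 139 + k, so k = 239 − 235 = 4.
Check atomic number: 93 = 38 + 55 + 0 = 93. ✓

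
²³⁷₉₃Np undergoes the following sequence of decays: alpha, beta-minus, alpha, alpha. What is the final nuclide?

Ra-225

Start: (A, Z) = (237, 93).
After α: (233, 91).
After β⁻: (233, 92).
After α: (229, 90).
After α: (225, 88).
Z = 88 is radium.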